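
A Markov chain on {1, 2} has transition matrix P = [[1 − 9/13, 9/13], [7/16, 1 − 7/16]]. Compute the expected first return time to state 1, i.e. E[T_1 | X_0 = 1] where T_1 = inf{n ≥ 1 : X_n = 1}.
E[T_1 | X_0 = 1] = 1/π_1 = 235/91

For an irreducible recurrent Markov chain with stationary distribution π, E[T_i | X_0 = i] = 1/π_i (Kac's formula). Here π_1 = (7/16)/(9/13 + 7/16) = (7/16)/(235/208) = 91/235, so E[T_1 | X_0 = 1] = 1/π_1 = (9/13 + 7/16)/(7/16) = (235/208)/(7/16) = 235/91.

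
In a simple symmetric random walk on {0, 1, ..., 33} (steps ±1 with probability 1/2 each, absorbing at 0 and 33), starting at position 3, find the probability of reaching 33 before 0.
P(hit 33 before 0) = 3/33 = 1/11

Let u_k = P(hit 33 before 0 | start at k). Then u_0 = 0, u_33 = 1, and u_k = u_{k-1}/2 + u_{k+1}/2 for 1 ≤ k ≤ 32. This harmonic recurrence is solved by u_k = k/33, giving u_3 = 3/33 = 1/11.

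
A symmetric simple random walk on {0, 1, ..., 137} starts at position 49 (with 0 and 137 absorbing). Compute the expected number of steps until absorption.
E[τ | X_0 = 49] = 4312

Let v_k = E[τ | X_0 = k]. Boundary: v_0 = v_137 = 0. Recurrence: v_k = 1 + (v_{k-1} + v_{k+1})/2 for 1 ≤ k ≤ 136. The particular solution to v_k − (v_{k-1} + v_{k+1})/2 = 1 is v_k = −k^2. Adding homogeneous solution A + B k and matching boundaries gives v_k = k (137 − k). Substituting k = 49: v_49 = 49 · 88 = 4312.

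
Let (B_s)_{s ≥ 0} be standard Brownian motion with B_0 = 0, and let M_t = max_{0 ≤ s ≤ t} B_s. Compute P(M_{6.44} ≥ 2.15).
P(M_{6.44} ≥ 2.15) = 2·P(B_{6.44} ≥ 2.15) = 2(1 − Φ(2.15/√6.44)) ≈ 0.3969

By the reflection principle for Brownian motion, P(M_t ≥ a) = 2 · P(B_t ≥ a) for a ≥ 0. Since B_t ~ N(0, t), P(B_t ≥ 2.15) = 1 − Φ(2.15/√t) = 1 − Φ(2.15/√6.44) = 1 − Φ(0.8472). So
  P(M_{6.44} ≥ 2.15) = 2(1 − Φ(0.8472)) ≈ 0.3969.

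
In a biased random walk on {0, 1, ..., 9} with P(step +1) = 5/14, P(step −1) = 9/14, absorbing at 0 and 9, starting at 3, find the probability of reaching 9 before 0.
P(hit 9 before 0) = (1 − (9/5)^3) / (1 − (9/5)^9) = 15625/638191

Let u_k denote P(reach 9 before 0 | start at k). Boundary: u_0 = 0, u_9 = 1. Recurrence: u_k = 5/14·u_{k+1} + 9/14·u_{k-1} for 1 ≤ k ≤ 8. Try u_k = A + B·r^k with r = q/p = (9/14)/(5/14) = 9/5. Substitution satisfies the recurrence; boundary conditions give:
  u_k = (1 − r^k) / (1 − r^N) = (1 − (9/5)^3) / (1 − (9/5)^9) = 15625/638191.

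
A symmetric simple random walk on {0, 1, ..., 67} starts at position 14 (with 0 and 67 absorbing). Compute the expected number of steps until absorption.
E[τ | X_0 = 14] = 742

Let v_k = E[τ | X_0 = k]. Boundary: v_0 = v_67 = 0. Recurrence: v_k = 1 + (v_{k-1} + v_{k+1})/2 for 1 ≤ k ≤ 66. The particular solution to v_k − (v_{k-1} + v_{k+1})/2 = 1 is v_k = −k^2. Adding homogeneous solution A + B k and matching boundaries gives v_k = k (67 − k). Substituting k = 14: v_14 = 14 · 53 = 742.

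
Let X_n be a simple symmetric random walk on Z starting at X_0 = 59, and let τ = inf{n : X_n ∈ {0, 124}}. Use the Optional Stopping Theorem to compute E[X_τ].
E[X_τ] = 59

X_n is a martingale and τ is a bounded-mean stopping time (indeed τ is finite a.s. with bounded expectation since the walk is in a bounded region). By the OST, E[X_τ] = E[X_0] = 59. Equivalently: E[X_τ] = 124 · P(hit 124 first) + 0 · P(hit 0 first) = 124 · (59/124) = 59.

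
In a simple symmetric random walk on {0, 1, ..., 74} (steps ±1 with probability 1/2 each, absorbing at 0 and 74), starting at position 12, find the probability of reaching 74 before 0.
P(hit 74 before 0) = 12/74 = 6/37

Let u_k = P(hit 74 before 0 | start at k). Then u_0 = 0, u_74 = 1, and u_k = u_{k-1}/2 + u_{k+1}/2 for 1 ≤ k ≤ 73. This harmonic recurrence is solved by u_k = k/74, giving u_12 = 12/74 = 6/37.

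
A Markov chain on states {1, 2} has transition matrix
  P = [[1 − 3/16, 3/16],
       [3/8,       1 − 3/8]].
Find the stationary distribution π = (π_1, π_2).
π_1 = 2/3, π_2 = 1/3

Solve πP = π with π_1 + π_2 = 1. From πP = π: π_1 · (1 − 3/16) + π_2 · 3/8 = π_1 ⇒ π_2 · 3/8 = π_1 · 3/16 ⇒ π_2/π_1 = (3/16)/(3/8) = 1/2. Together with π_1 + π_2 = 1:
  π_1 = (3/8)/(3/16 + 3/8) = (3/8)/(9/16) = 2/3,
  π_2 = (3/16)/(3/16 + 3/8) = (3/16)/(9/16) = 1/3.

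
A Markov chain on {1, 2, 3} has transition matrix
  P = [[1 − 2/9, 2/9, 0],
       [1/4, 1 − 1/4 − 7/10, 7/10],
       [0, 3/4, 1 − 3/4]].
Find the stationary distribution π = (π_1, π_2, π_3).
π = (135/367, 120/367, 112/367)

This is a birth-death chain on three states, which satisfies detailed balance: π_1 · P_{12} = π_2 · P_{21} and π_2 · P_{23} = π_3 · P_{32}.
From π_1 · 2/9 = π_2 · 1/4: π_2/π_1 = (2/9)/(1/4) = 8/9.
From π_2 · 7/10 = π_3 · 3/4: π_3/π_2 = (7/10)/(3/4) = 14/15.
Take π_1 proportional to 1; then unnormalized π = (1, 8/9, 112/135). Normalize by dividing by the sum 367/135:
  π = (135/367, 120/367, 112/367).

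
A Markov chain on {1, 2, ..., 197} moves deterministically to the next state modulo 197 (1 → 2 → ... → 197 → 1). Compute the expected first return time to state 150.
E[T_150 | X_0 = 150] = 197

The chain cycles deterministically, so starting at state 150 it returns in exactly 197 steps. Equivalently, the stationary distribution is uniform π_j = 1/197 for every state j, so by Kac's formula E[T_150] = 1/π_150 = 197.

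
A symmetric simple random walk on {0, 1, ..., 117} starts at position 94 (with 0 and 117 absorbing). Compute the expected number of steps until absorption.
E[τ | X_0 = 94] = 2162

Let v_k = E[τ | X_0 = k]. Boundary: v_0 = v_117 = 0. Recurrence: v_k = 1 + (v_{k-1} + v_{k+1})/2 for 1 ≤ k ≤ 116. The particular solution to v_k − (v_{k-1} + v_{k+1})/2 = 1 is v_k = −k^2. Adding homogeneous solution A + B k and matching boundaries gives v_k = k (117 − k). Substituting k = 94: v_94 = 94 · 23 = 2162.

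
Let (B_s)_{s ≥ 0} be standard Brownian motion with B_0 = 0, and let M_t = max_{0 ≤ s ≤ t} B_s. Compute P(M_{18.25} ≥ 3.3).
P(M_{18.25} ≥ 3.3) = 2·P(B_{18.25} ≥ 3.3) = 2(1 − Φ(3.3/√18.25)) ≈ 0.4398

By the reflection principle for Brownian motion, P(M_t ≥ a) = 2 · P(B_t ≥ a) for a ≥ 0. Since B_t ~ N(0, t), P(B_t ≥ 3.3) = 1 − Φ(3.3/√t) = 1 − Φ(3.3/√18.25) = 1 − Φ(0.7725). So
  P(M_{18.25} ≥ 3.3) = 2(1 − Φ(0.7725)) ≈ 0.4398.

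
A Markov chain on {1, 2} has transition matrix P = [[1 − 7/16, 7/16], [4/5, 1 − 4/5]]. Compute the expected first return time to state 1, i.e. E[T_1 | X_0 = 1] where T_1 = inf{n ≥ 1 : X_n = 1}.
E[T_1 | X_0 = 1] = 1/π_1 = 99/64

For an irreducible recurrent Markov chain with stationary distribution π, E[T_i | X_0 = i] = 1/π_i (Kac's formula). Here π_1 = (4/5)/(7/16 + 4/5) = (4/5)/(99/80) = 64/99, so E[T_1 | X_0 = 1] = 1/π_1 = (7/16 + 4/5)/(4/5) = (99/80)/(4/5) = 99/64.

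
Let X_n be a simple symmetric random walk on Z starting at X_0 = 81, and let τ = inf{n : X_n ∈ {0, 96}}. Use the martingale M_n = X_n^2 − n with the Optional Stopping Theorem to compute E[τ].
E[τ] = 1215

M_n = X_n^2 − n is a martingale (since E[X_{n+1}^2 | F_n] = X_n^2 + 1). By OST (τ has finite mean in a bounded region), E[M_τ] = E[M_0] = X_0^2 − 0 = 81^2 = 6561. Also E[M_τ] = E[X_τ^2] − E[τ]. The walk exits at 0 or 96, with P(hit 96 first) = 81/96, so E[X_τ^2] = 96^2 · 81/96 + 0 = 7776. Thus E[τ] = E[X_τ^2] − E[M_τ] = 7776 − 6561 = 1215 = 81(96 − 81) = 1215.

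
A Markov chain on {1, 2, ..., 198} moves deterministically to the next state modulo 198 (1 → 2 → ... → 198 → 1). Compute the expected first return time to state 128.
E[T_128 | X_0 = 128] = 198

The chain cycles deterministically, so starting at state 128 it returns in exactly 198 steps. Equivalently, the stationary distribution is uniform π_j = 1/198 for every state j, so by Kac's formula E[T_128] = 1/π_128 = 198.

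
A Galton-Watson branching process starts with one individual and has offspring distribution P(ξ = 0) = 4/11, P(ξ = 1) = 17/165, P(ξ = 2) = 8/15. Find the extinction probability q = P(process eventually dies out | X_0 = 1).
q = 15/22

The pgf is f(s) = 4/11 + 17/165·s + 8/15·s². The extinction probability q is the smallest fixed point of f in [0, 1]. Setting s = f(s):
  8/15·s² + (17/165 − 1)·s + 4/11 = 0
  8/15·s² − (4/11 + 8/15)·s + 4/11 = 0
which factors as (s − 1)·(8/15·s − 4/11) = 0, giving roots s = 1 and s = (4/11)/(8/15) = 15/22.
Mean offspring μ = 17/165 + 2·8/15 = 193/165 > 1 (supercritical), so q < 1. The extinction probability is the smaller root: q = (4/11)/(8/15) = 15/22.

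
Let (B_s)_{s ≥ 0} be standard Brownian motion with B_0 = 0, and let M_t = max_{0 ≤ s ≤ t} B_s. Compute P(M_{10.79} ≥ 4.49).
P(M_{10.79} ≥ 4.49) = 2·P(B_{10.79} ≥ 4.49) = 2(1 − Φ(4.49/√10.79)) ≈ 0.1717

By the reflection principle for Brownian motion, P(M_t ≥ a) = 2 · P(B_t ≥ a) for a ≥ 0. Since B_t ~ N(0, t), P(B_t ≥ 4.49) = 1 − Φ(4.49/√t) = 1 − Φ(4.49/√10.79) = 1 − Φ(1.3669). So
  P(M_{10.79} ≥ 4.49) = 2(1 − Φ(1.3669)) ≈ 0.1717.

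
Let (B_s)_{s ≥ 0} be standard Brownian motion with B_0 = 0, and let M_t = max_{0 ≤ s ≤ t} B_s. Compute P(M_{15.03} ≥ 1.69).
P(M_{15.03} ≥ 1.69) = 2·P(B_{15.03} ≥ 1.69) = 2(1 − Φ(1.69/√15.03)) ≈ 0.6629

By the reflection principle for Brownian motion, P(M_t ≥ a) = 2 · P(B_t ≥ a) for a ≥ 0. Since B_t ~ N(0, t), P(B_t ≥ 1.69) = 1 − Φ(1.69/√t) = 1 − Φ(1.69/√15.03) = 1 − Φ(0.4359). So
  P(M_{15.03} ≥ 1.69) = 2(1 − Φ(0.4359)) ≈ 0.6629.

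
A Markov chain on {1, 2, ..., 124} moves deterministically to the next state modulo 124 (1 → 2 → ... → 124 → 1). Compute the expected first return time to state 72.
E[T_72 | X_0 = 72] = 124

The chain cycles deterministically, so starting at state 72 it returns in exactly 124 steps. Equivalently, the stationary distribution is uniform π_j = 1/124 for every state j, so by Kac's formula E[T_72] = 1/π_72 = 124.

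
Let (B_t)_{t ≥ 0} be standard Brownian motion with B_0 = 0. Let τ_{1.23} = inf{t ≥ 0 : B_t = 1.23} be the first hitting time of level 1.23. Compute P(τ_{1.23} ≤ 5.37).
P(τ_{1.23} ≤ 5.37) = 2(1 − Φ(1.23/√5.37)) = 2(1 − Φ(0.5308)) ≈ 0.5956

By the reflection principle for standard BM, P(τ_b ≤ t) = 2 · P(B_t ≥ b). Since B_t ~ N(0, t), P(B_t ≥ 1.23) = 1 − Φ(1.23/√t) = 1 − Φ(1.23/√5.37) = 1 − Φ(0.5308) ≈ 0.29778. Doubling: P(τ_{1.23} ≤ 5.37) ≈ 2 · 0.29778 = 0.59556 ≈ 0.5956.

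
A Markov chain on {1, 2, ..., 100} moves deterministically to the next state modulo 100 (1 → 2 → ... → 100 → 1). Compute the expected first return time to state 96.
E[T_96 | X_0 = 96] = 100

The chain cycles deterministically, so starting at state 96 it returns in exactly 100 steps. Equivalently, the stationary distribution is uniform π_j = 1/100 for every state j, so by Kac's formula E[T_96] = 1/π_96 = 100.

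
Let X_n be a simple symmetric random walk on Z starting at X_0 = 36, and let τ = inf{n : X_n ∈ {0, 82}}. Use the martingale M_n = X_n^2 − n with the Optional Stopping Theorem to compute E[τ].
E[τ] = 1656

M_n = X_n^2 − n is a martingale (since E[X_{n+1}^2 | F_n] = X_n^2 + 1). By OST (τ has finite mean in a bounded region), E[M_τ] = E[M_0] = X_0^2 − 0 = 36^2 = 1296. Also E[M_τ] = E[X_τ^2] − E[τ]. The walk exits at 0 or 82, with P(hit 82 first) = 36/82, so E[X_τ^2] = 82^2 · 36/82 + 0 = 2952. Thus E[τ] = E[X_τ^2] − E[M_τ] = 2952 − 1296 = 1656 = 36(82 − 36) = 1656.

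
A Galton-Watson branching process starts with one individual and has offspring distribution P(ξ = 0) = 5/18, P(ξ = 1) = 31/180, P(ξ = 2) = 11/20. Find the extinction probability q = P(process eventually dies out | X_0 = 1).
q = 50/99

The pgf is f(s) = 5/18 + 31/180·s + 11/20·s². The extinction probability q is the smallest fixed point of f in [0, 1]. Setting s = f(s):
  11/20·s² + (31/180 − 1)·s + 5/18 = 0
  11/20·s² − (5/18 + 11/20)·s + 5/18 = 0
which factors as (s − 1)·(11/20·s − 5/18) = 0, giving roots s = 1 and s = (5/18)/(11/20) = 50/99.
Mean offspring μ = 31/180 + 2·11/20 = 229/180 > 1 (supercritical), so q < 1. The extinction probability is the smaller root: q = (5/18)/(11/20) = 50/99.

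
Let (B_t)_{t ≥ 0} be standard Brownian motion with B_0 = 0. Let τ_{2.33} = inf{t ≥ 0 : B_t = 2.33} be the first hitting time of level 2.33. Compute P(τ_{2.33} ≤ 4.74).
P(τ_{2.33} ≤ 4.74) = 2(1 − Φ(2.33/√4.74)) = 2(1 − Φ(1.0702)) ≈ 0.2845

By the reflection principle for standard BM, P(τ_b ≤ t) = 2 · P(B_t ≥ b). Since B_t ~ N(0, t), P(B_t ≥ 2.33) = 1 − Φ(2.33/√t) = 1 − Φ(2.33/√4.74) = 1 − Φ(1.0702) ≈ 0.14226. Doubling: P(τ_{2.33} ≤ 4.74) ≈ 2 · 0.14226 = 0.28452 ≈ 0.2845.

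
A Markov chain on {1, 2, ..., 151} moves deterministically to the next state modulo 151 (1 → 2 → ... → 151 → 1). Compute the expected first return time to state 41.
E[T_41 | X_0 = 41] = 151

The chain cycles deterministically, so starting at state 41 it returns in exactly 151 steps. Equivalently, the stationary distribution is uniform π_j = 1/151 for every state j, so by Kac's formula E[T_41] = 1/π_41 = 151.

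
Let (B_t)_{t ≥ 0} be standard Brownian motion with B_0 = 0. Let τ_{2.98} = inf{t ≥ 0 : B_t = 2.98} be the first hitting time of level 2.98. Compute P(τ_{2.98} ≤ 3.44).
P(τ_{2.98} ≤ 3.44) = 2(1 − Φ(2.98/√3.44)) = 2(1 − Φ(1.6067)) ≈ 0.1081

By the reflection principle for standard BM, P(τ_b ≤ t) = 2 · P(B_t ≥ b). Since B_t ~ N(0, t), P(B_t ≥ 2.98) = 1 − Φ(2.98/√t) = 1 − Φ(2.98/√3.44) = 1 − Φ(1.6067) ≈ 0.05406. Doubling: P(τ_{2.98} ≤ 3.44) ≈ 2 · 0.05406 = 0.10812 ≈ 0.1081.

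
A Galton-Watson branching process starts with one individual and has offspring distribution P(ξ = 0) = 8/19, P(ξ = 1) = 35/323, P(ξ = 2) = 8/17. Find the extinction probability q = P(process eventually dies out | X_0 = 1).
q = 17/19

The pgf is f(s) = 8/19 + 35/323·s + 8/17·s². The extinction probability q is the smallest fixed point of f in [0, 1]. Setting s = f(s):
  8/17·s² + (35/323 − 1)·s + 8/19 = 0
  8/17·s² − (8/19 + 8/17)·s + 8/19 = 0
which factors as (s − 1)·(8/17·s − 8/19) = 0, giving roots s = 1 and s = (8/19)/(8/17) = 17/19.
Mean offspring μ = 35/323 + 2·8/17 = 339/323 > 1 (supercritical), so q < 1. The extinction probability is the smaller root: q = (8/19)/(8/17) = 17/19.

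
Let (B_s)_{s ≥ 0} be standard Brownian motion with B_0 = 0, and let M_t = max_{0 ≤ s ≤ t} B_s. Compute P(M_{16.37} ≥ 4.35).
P(M_{16.37} ≥ 4.35) = 2·P(B_{16.37} ≥ 4.35) = 2(1 − Φ(4.35/√16.37)) ≈ 0.2823

By the reflection principle for Brownian motion, P(M_t ≥ a) = 2 · P(B_t ≥ a) for a ≥ 0. Since B_t ~ N(0, t), P(B_t ≥ 4.35) = 1 − Φ(4.35/√t) = 1 − Φ(4.35/√16.37) = 1 − Φ(1.0751). So
  P(M_{16.37} ≥ 4.35) = 2(1 − Φ(1.0751)) ≈ 0.2823.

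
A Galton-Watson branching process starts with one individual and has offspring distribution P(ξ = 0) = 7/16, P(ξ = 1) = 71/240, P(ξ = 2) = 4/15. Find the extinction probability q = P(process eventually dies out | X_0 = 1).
q = 1

Mean offspring μ = 0·7/16 + 1·71/240 + 2·4/15 = 199/240 ≤ 1. For μ ≤ 1 with offspring not concentrated at 1, the Galton-Watson process goes extinct almost surely, so q = 1.
(Algebraic check: The pgf is f(s) = 7/16 + 71/240·s + 4/15·s². The extinction probability q is the smallest fixed point of f in [0, 1]. Setting s = f(s):
  4/15·s² + (71/240 − 1)·s + 7/16 = 0
  4/15·s² − (7/16 + 4/15)·s + 7/16 = 0
which factors as (s − 1)·(4/15·s − 7/16) = 0, giving roots s = 1 and s = (7/16)/(4/15) = 105/64. Since 105/64 ≥ 1, the smallest root in [0, 1] is s = 1.)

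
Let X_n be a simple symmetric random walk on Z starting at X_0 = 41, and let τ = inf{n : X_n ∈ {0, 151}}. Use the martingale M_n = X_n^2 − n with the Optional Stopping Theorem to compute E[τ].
E[τ] = 4510

M_n = X_n^2 − n is a martingale (since E[X_{n+1}^2 | F_n] = X_n^2 + 1). By OST (τ has finite mean in a bounded region), E[M_τ] = E[M_0] = X_0^2 − 0 = 41^2 = 1681. Also E[M_τ] = E[X_τ^2] − E[τ]. The walk exits at 0 or 151, with P(hit 151 first) = 41/151, so E[X_τ^2] = 151^2 · 41/151 + 0 = 6191. Thus E[τ] = E[X_τ^2] − E[M_τ] = 6191 − 1681 = 4510 = 41(151 − 41) = 4510.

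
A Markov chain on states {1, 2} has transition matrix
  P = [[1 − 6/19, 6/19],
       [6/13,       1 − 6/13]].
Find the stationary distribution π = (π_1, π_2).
π_1 = 19/32, π_2 = 13/32

Solve πP = π with π_1 + π_2 = 1. From πP = π: π_1 · (1 − 6/19) + π_2 · 6/13 = π_1 ⇒ π_2 · 6/13 = π_1 · 6/19 ⇒ π_2/π_1 = (6/19)/(6/13) = 13/19. Together with π_1 + π_2 = 1:
  π_1 = (6/13)/(6/19 + 6/13) = (6/13)/(192/247) = 19/32,
  π_2 = (6/19)/(6/19 + 6/13) = (6/19)/(192/247) = 13/32.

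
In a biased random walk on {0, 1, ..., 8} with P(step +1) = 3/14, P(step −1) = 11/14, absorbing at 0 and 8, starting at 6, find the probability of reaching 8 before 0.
P(hit 8 before 0) = (1 − (11/3)^6) / (1 − (11/3)^8) = 142299/1913860

Let u_k denote P(reach 8 before 0 | start at k). Boundary: u_0 = 0, u_8 = 1. Recurrence: u_k = 3/14·u_{k+1} + 11/14·u_{k-1} for 1 ≤ k ≤ 7. Try u_k = A + B·r^k with r = q/p = (11/14)/(3/14) = 11/3. Substitution satisfies the recurrence; boundary conditions give:
  u_k = (1 − r^k) / (1 − r^N) = (1 − (11/3)^6) / (1 − (11/3)^8) = 142299/1913860.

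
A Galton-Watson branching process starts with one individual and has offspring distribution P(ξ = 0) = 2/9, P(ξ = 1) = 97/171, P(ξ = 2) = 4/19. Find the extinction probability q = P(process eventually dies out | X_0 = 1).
q = 1

Mean offspring μ = 0·2/9 + 1·97/171 + 2·4/19 = 169/171 ≤ 1. For μ ≤ 1 with offspring not concentrated at 1, the Galton-Watson process goes extinct almost surely, so q = 1.
(Algebraic check: The pgf is f(s) = 2/9 + 97/171·s + 4/19·s². The extinction probability q is the smallest fixed point of f in [0, 1]. Setting s = f(s):
  4/19·s² + (97/171 − 1)·s + 2/9 = 0
  4/19·s² − (2/9 + 4/19)·s + 2/9 = 0
which factors as (s − 1)·(4/19·s − 2/9) = 0, giving roots s = 1 and s = (2/9)/(4/19) = 19/18. Since 19/18 ≥ 1, the smallest root in [0, 1] is s = 1.)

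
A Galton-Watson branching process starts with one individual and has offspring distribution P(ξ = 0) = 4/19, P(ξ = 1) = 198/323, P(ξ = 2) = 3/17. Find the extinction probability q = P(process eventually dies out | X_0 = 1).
q = 1

Mean offspring μ = 0·4/19 + 1·198/323 + 2·3/17 = 312/323 ≤ 1. For μ ≤ 1 with offspring not concentrated at 1, the Galton-Watson process goes extinct almost surely, so q = 1.
(Algebraic check: The pgf is f(s) = 4/19 + 198/323·s + 3/17·s². The extinction probability q is the smallest fixed point of f in [0, 1]. Setting s = f(s):
  3/17·s² + (198/323 − 1)·s + 4/19 = 0
  3/17·s² − (4/19 + 3/17)·s + 4/19 = 0
which factors as (s − 1)·(3/17·s − 4/19) = 0, giving roots s = 1 and s = (4/19)/(3/17) = 68/57. Since 68/57 ≥ 1, the smallest root in [0, 1] is s = 1.)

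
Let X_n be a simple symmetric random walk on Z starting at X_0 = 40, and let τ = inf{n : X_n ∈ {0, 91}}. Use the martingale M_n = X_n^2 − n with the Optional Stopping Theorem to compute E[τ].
E[τ] = 2040

M_n = X_n^2 − n is a martingale (since E[X_{n+1}^2 | F_n] = X_n^2 + 1). By OST (τ has finite mean in a bounded region), E[M_τ] = E[M_0] = X_0^2 − 0 = 40^2 = 1600. Also E[M_τ] = E[X_τ^2] − E[τ]. The walk exits at 0 or 91, with P(hit 91 first) = 40/91, so E[X_τ^2] = 91^2 · 40/91 + 0 = 3640. Thus E[τ] = E[X_τ^2] − E[M_τ] = 3640 − 1600 = 2040 = 40(91 − 40) = 2040.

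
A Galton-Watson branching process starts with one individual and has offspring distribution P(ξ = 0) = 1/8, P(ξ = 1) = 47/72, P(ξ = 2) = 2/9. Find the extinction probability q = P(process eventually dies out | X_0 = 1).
q = 9/16

The pgf is f(s) = 1/8 + 47/72·s + 2/9·s². The extinction probability q is the smallest fixed point of f in [0, 1]. Setting s = f(s):
  2/9·s² + (47/72 − 1)·s + 1/8 = 0
  2/9·s² − (1/8 + 2/9)·s + 1/8 = 0
which factors as (s − 1)·(2/9·s − 1/8) = 0, giving roots s = 1 and s = (1/8)/(2/9) = 9/16.
Mean offspring μ = 47/72 + 2·2/9 = 79/72 > 1 (supercritical), so q < 1. The extinction probability is the smaller root: q = (1/8)/(2/9) = 9/16.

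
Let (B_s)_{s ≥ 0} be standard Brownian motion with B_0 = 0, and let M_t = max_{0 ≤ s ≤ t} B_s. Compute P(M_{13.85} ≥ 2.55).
P(M_{13.85} ≥ 2.55) = 2·P(B_{13.85} ≥ 2.55) = 2(1 − Φ(2.55/√13.85)) ≈ 0.4932

By the reflection principle for Brownian motion, P(M_t ≥ a) = 2 · P(B_t ≥ a) for a ≥ 0. Since B_t ~ N(0, t), P(B_t ≥ 2.55) = 1 − Φ(2.55/√t) = 1 − Φ(2.55/√13.85) = 1 − Φ(0.6852). So
  P(M_{13.85} ≥ 2.55) = 2(1 − Φ(0.6852)) ≈ 0.4932.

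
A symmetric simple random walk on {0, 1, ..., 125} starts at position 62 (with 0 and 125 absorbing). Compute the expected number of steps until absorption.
E[τ | X_0 = 62] = 3906

Let v_k = E[τ | X_0 = k]. Boundary: v_0 = v_125 = 0. Recurrence: v_k = 1 + (v_{k-1} + v_{k+1})/2 for 1 ≤ k ≤ 124. The particular solution to v_k − (v_{k-1} + v_{k+1})/2 = 1 is v_k = −k^2. Adding homogeneous solution A + B k and matching boundaries gives v_k = k (125 − k). Substituting k = 62: v_62 = 62 · 63 = 3906.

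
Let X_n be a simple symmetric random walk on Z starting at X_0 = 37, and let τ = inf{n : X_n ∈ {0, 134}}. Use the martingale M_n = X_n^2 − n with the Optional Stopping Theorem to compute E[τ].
E[τ] = 3589

M_n = X_n^2 − n is a martingale (since E[X_{n+1}^2 | F_n] = X_n^2 + 1). By OST (τ has finite mean in a bounded region), E[M_τ] = E[M_0] = X_0^2 − 0 = 37^2 = 1369. Also E[M_τ] = E[X_τ^2] − E[τ]. The walk exits at 0 or 134, with P(hit 134 first) = 37/134, so E[X_τ^2] = 134^2 · 37/134 + 0 = 4958. Thus E[τ] = E[X_τ^2] − E[M_τ] = 4958 − 1369 = 3589 = 37(134 − 37) = 3589.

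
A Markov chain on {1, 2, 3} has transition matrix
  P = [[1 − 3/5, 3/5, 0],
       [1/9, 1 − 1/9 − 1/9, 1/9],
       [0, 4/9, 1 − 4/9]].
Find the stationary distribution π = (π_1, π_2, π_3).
π = (4/31, 108/155, 27/155)

This is a birth-death chain on three states, which satisfies detailed balance: π_1 · P_{12} = π_2 · P_{21} and π_2 · P_{23} = π_3 · P_{32}.
From π_1 · 3/5 = π_2 · 1/9: π_2/π_1 = (3/5)/(1/9) = 27/5.
From π_2 · 1/9 = π_3 · 4/9: π_3/π_2 = (1/9)/(4/9) = 1/4.
Take π_1 proportional to 1; then unnormalized π = (1, 27/5, 27/20). Normalize by dividing by the sum 31/4:
  π = (4/31, 108/155, 27/155).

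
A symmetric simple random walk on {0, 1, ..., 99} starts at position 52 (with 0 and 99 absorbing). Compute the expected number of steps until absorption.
E[τ | X_0 = 52] = 2444

Let v_k = E[τ | X_0 = k]. Boundary: v_0 = v_99 = 0. Recurrence: v_k = 1 + (v_{k-1} + v_{k+1})/2 for 1 ≤ k ≤ 98. The particular solution to v_k − (v_{k-1} + v_{k+1})/2 = 1 is v_k = −k^2. Adding homogeneous solution A + B k and matching boundaries gives v_k = k (99 − k). Substituting k = 52: v_52 = 52 · 47 = 2444.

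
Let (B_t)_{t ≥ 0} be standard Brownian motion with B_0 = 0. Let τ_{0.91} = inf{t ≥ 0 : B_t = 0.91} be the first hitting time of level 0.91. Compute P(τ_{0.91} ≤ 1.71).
P(τ_{0.91} ≤ 1.71) = 2(1 − Φ(0.91/√1.71)) = 2(1 − Φ(0.6959)) ≈ 0.4865

By the reflection principle for standard BM, P(τ_b ≤ t) = 2 · P(B_t ≥ b). Since B_t ~ N(0, t), P(B_t ≥ 0.91) = 1 − Φ(0.91/√t) = 1 − Φ(0.91/√1.71) = 1 − Φ(0.6959) ≈ 0.24325. Doubling: P(τ_{0.91} ≤ 1.71) ≈ 2 · 0.24325 = 0.48650 ≈ 0.4865.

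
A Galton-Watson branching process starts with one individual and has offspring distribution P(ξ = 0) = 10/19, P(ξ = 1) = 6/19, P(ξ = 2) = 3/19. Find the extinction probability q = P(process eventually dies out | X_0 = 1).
q = 1

Mean offspring μ = 0·10/19 + 1·6/19 + 2·3/19 = 12/19 ≤ 1. For μ ≤ 1 with offspring not concentrated at 1, the Galton-Watson process goes extinct almost surely, so q = 1.
(Algebraic check: The pgf is f(s) = 10/19 + 6/19·s + 3/19·s². The extinction probability q is the smallest fixed point of f in [0, 1]. Setting s = f(s):
  3/19·s² + (6/19 − 1)·s + 10/19 = 0
  3/19·s² − (10/19 + 3/19)·s + 10/19 = 0
which factors as (s − 1)·(3/19·s − 10/19) = 0, giving roots s = 1 and s = (10/19)/(3/19) = 10/3. Since 10/3 ≥ 1, the smallest root in [0, 1] is s = 1.)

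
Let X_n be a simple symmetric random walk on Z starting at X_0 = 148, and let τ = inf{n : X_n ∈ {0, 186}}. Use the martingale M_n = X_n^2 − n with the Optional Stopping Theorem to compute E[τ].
E[τ] = 5624

M_n = X_n^2 − n is a martingale (since E[X_{n+1}^2 | F_n] = X_n^2 + 1). By OST (τ has finite mean in a bounded region), E[M_τ] = E[M_0] = X_0^2 − 0 = 148^2 = 21904. Also E[M_τ] = E[X_τ^2] − E[τ]. The walk exits at 0 or 186, with P(hit 186 first) = 148/186, so E[X_τ^2] = 186^2 · 148/186 + 0 = 27528. Thus E[τ] = E[X_τ^2] − E[M_τ] = 27528 − 21904 = 5624 = 148(186 − 148) = 5624.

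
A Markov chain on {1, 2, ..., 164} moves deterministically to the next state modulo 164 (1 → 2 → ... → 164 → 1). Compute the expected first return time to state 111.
E[T_111 | X_0 = 111] = 164

The chain cycles deterministically, so starting at state 111 it returns in exactly 164 steps. Equivalently, the stationary distribution is uniform π_j = 1/164 for every state j, so by Kac's formula E[T_111] = 1/π_111 = 164.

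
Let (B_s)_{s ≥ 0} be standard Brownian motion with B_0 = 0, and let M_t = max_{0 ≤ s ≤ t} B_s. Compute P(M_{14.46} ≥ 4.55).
P(M_{14.46} ≥ 4.55) = 2·P(B_{14.46} ≥ 4.55) = 2(1 − Φ(4.55/√14.46)) ≈ 0.2315

By the reflection principle for Brownian motion, P(M_t ≥ a) = 2 · P(B_t ≥ a) for a ≥ 0. Since B_t ~ N(0, t), P(B_t ≥ 4.55) = 1 − Φ(4.55/√t) = 1 − Φ(4.55/√14.46) = 1 − Φ(1.1965). So
  P(M_{14.46} ≥ 4.55) = 2(1 − Φ(1.1965)) ≈ 0.2315.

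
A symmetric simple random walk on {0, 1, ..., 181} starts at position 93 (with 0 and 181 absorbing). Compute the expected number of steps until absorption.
E[τ | X_0 = 93] = 8184

Let v_k = E[τ | X_0 = k]. Boundary: v_0 = v_181 = 0. Recurrence: v_k = 1 + (v_{k-1} + v_{k+1})/2 for 1 ≤ k ≤ 180. The particular solution to v_k − (v_{k-1} + v_{k+1})/2 = 1 is v_k = −k^2. Adding homogeneous solution A + B k and matching boundaries gives v_k = k (181 − k). Substituting k = 93: v_93 = 93 · 88 = 8184.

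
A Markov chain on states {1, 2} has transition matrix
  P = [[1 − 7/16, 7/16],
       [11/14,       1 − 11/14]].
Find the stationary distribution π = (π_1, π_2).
π_1 = 88/137, π_2 = 49/137

Solve πP = π with π_1 + π_2 = 1. From πP = π: π_1 · (1 − 7/16) + π_2 · 11/14 = π_1 ⇒ π_2 · 11/14 = π_1 · 7/16 ⇒ π_2/π_1 = (7/16)/(11/14) = 49/88. Together with π_1 + π_2 = 1:
  π_1 = (11/14)/(7/16 + 11/14) = (11/14)/(137/112) = 88/137,
  π_2 = (7/16)/(7/16 + 11/14) = (7/16)/(137/112) = 49/137.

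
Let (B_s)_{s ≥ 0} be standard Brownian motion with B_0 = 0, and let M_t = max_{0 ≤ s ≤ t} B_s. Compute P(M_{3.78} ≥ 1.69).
P(M_{3.78} ≥ 1.69) = 2·P(B_{3.78} ≥ 1.69) = 2(1 − Φ(1.69/√3.78)) ≈ 0.3847

By the reflection principle for Brownian motion, P(M_t ≥ a) = 2 · P(B_t ≥ a) for a ≥ 0. Since B_t ~ N(0, t), P(B_t ≥ 1.69) = 1 − Φ(1.69/√t) = 1 − Φ(1.69/√3.78) = 1 − Φ(0.8692). So
  P(M_{3.78} ≥ 1.69) = 2(1 − Φ(0.8692)) ≈ 0.3847.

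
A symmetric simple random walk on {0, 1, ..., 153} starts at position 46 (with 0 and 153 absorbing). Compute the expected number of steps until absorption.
E[τ | X_0 = 46] = 4922

Let v_k = E[τ | X_0 = k]. Boundary: v_0 = v_153 = 0. Recurrence: v_k = 1 + (v_{k-1} + v_{k+1})/2 for 1 ≤ k ≤ 152. The particular solution to v_k − (v_{k-1} + v_{k+1})/2 = 1 is v_k = −k^2. Adding homogeneous solution A + B k and matching boundaries gives v_k = k (153 − k). Substituting k = 46: v_46 = 46 · 107 = 4922.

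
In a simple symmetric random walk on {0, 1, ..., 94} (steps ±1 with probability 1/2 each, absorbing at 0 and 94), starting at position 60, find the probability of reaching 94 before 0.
P(hit 94 before 0) = 60/94 = 30/47

Let u_k = P(hit 94 before 0 | start at k). Then u_0 = 0, u_94 = 1, and u_k = u_{k-1}/2 + u_{k+1}/2 for 1 ≤ k ≤ 93. This harmonic recurrence is solved by u_k = k/94, giving u_60 = 60/94 = 30/47.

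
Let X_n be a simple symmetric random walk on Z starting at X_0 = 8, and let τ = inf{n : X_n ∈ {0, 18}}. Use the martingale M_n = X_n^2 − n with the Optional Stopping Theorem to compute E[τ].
E[τ] = 80

M_n = X_n^2 − n is a martingale (since E[X_{n+1}^2 | F_n] = X_n^2 + 1). By OST (τ has finite mean in a bounded region), E[M_τ] = E[M_0] = X_0^2 − 0 = 8^2 = 64. Also E[M_τ] = E[X_τ^2] − E[τ]. The walk exits at 0 or 18, with P(hit 18 first) = 8/18, so E[X_τ^2] = 18^2 · 8/18 + 0 = 144. Thus E[τ] = E[X_τ^2] − E[M_τ] = 144 − 64 = 80 = 8(18 − 8) = 80.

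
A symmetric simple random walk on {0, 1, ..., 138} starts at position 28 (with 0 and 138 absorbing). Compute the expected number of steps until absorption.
E[τ | X_0 = 28] = 3080

Let v_k = E[τ | X_0 = k]. Boundary: v_0 = v_138 = 0. Recurrence: v_k = 1 + (v_{k-1} + v_{k+1})/2 for 1 ≤ k ≤ 137. The particular solution to v_k − (v_{k-1} + v_{k+1})/2 = 1 is v_k = −k^2. Adding homogeneous solution A + B k and matching boundaries gives v_k = k (138 − k). Substituting k = 28: v_28 = 28 · 110 = 3080.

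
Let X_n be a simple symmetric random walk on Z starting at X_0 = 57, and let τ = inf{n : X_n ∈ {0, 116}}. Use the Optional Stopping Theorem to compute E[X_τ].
E[X_τ] = 57

X_n is a martingale and τ is a bounded-mean stopping time (indeed τ is finite a.s. with bounded expectation since the walk is in a bounded region). By the OST, E[X_τ] = E[X_0] = 57. Equivalently: E[X_τ] = 116 · P(hit 116 first) + 0 · P(hit 0 first) = 116 · (57/116) = 57.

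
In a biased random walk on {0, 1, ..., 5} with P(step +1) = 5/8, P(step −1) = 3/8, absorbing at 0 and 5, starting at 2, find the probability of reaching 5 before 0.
P(hit 5 before 0) = (1 − (3/5)^2) / (1 − (3/5)^5) = 1000/1441

Let u_k denote P(reach 5 before 0 | start at k). Boundary: u_0 = 0, u_5 = 1. Recurrence: u_k = 5/8·u_{k+1} + 3/8·u_{k-1} for 1 ≤ k ≤ 4. Try u_k = A + B·r^k with r = q/p = (3/8)/(5/8) = 3/5. Substitution satisfies the recurrence; boundary conditions give:
  u_k = (1 − r^k) / (1 − r^N) = (1 − (3/5)^2) / (1 − (3/5)^5) = 1000/1441.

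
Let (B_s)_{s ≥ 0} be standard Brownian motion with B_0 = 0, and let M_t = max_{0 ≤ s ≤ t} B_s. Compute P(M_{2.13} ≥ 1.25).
P(M_{2.13} ≥ 1.25) = 2·P(B_{2.13} ≥ 1.25) = 2(1 − Φ(1.25/√2.13)) ≈ 0.3917

By the reflection principle for Brownian motion, P(M_t ≥ a) = 2 · P(B_t ≥ a) for a ≥ 0. Since B_t ~ N(0, t), P(B_t ≥ 1.25) = 1 − Φ(1.25/√t) = 1 − Φ(1.25/√2.13) = 1 − Φ(0.8565). So
  P(M_{2.13} ≥ 1.25) = 2(1 − Φ(0.8565)) ≈ 0.3917.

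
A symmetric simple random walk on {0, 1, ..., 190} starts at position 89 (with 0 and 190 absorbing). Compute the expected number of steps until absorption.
E[τ | X_0 = 89] = 8989

Let v_k = E[τ | X_0 = k]. Boundary: v_0 = v_190 = 0. Recurrence: v_k = 1 + (v_{k-1} + v_{k+1})/2 for 1 ≤ k ≤ 189. The particular solution to v_k − (v_{k-1} + v_{k+1})/2 = 1 is v_k = −k^2. Adding homogeneous solution A + B k and matching boundaries gives v_k = k (190 − k). Substituting k = 89: v_89 = 89 · 101 = 8989.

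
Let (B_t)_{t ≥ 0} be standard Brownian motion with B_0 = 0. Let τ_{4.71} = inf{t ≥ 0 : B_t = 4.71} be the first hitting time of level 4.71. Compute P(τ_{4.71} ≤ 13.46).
P(τ_{4.71} ≤ 13.46) = 2(1 − Φ(4.71/√13.46)) = 2(1 − Φ(1.2838)) ≈ 0.1992

By the reflection principle for standard BM, P(τ_b ≤ t) = 2 · P(B_t ≥ b). Since B_t ~ N(0, t), P(B_t ≥ 4.71) = 1 − Φ(4.71/√t) = 1 − Φ(4.71/√13.46) = 1 − Φ(1.2838) ≈ 0.09961. Doubling: P(τ_{4.71} ≤ 13.46) ≈ 2 · 0.09961 = 0.19922 ≈ 0.1992.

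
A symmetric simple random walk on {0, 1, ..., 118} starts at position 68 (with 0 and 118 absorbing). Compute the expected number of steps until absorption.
E[τ | X_0 = 68] = 3400

Let v_k = E[τ | X_0 = k]. Boundary: v_0 = v_118 = 0. Recurrence: v_k = 1 + (v_{k-1} + v_{k+1})/2 for 1 ≤ k ≤ 117. The particular solution to v_k − (v_{k-1} + v_{k+1})/2 = 1 is v_k = −k^2. Adding homogeneous solution A + B k and matching boundaries gives v_k = k (118 − k). Substituting k = 68: v_68 = 68 · 50 = 3400.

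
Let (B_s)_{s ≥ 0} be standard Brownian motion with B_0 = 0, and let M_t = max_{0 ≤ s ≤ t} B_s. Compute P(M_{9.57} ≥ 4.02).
P(M_{9.57} ≥ 4.02) = 2·P(B_{9.57} ≥ 4.02) = 2(1 − Φ(4.02/√9.57)) ≈ 0.1938

By the reflection principle for Brownian motion, P(M_t ≥ a) = 2 · P(B_t ≥ a) for a ≥ 0. Since B_t ~ N(0, t), P(B_t ≥ 4.02) = 1 − Φ(4.02/√t) = 1 − Φ(4.02/√9.57) = 1 − Φ(1.2995). So
  P(M_{9.57} ≥ 4.02) = 2(1 − Φ(1.2995)) ≈ 0.1938.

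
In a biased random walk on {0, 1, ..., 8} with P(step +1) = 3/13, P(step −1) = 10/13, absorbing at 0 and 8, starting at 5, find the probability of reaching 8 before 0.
P(hit 8 before 0) = (1 − (10/3)^5) / (1 − (10/3)^8) = 384777/14284777

Let u_k denote P(reach 8 before 0 | start at k). Boundary: u_0 = 0, u_8 = 1. Recurrence: u_k = 3/13·u_{k+1} + 10/13·u_{k-1} for 1 ≤ k ≤ 7. Try u_k = A + B·r^k with r = q/p = (10/13)/(3/13) = 10/3. Substitution satisfies the recurrence; boundary conditions give:
  u_k = (1 − r^k) / (1 − r^N) = (1 − (10/3)^5) / (1 − (10/3)^8) = 384777/14284777.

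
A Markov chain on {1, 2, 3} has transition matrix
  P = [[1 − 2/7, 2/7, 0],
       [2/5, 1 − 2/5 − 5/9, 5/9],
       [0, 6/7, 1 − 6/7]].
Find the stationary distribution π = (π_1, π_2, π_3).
π = (378/823, 270/823, 175/823)

This is a birth-death chain on three states, which satisfies detailed balance: π_1 · P_{12} = π_2 · P_{21} and π_2 · P_{23} = π_3 · P_{32}.
From π_1 · 2/7 = π_2 · 2/5: π_2/π_1 = (2/7)/(2/5) = 5/7.
From π_2 · 5/9 = π_3 · 6/7: π_3/π_2 = (5/9)/(6/7) = 35/54.
Take π_1 proportional to 1; then unnormalized π = (1, 5/7, 25/54). Normalize by dividing by the sum 823/378:
  π = (378/823, 270/823, 175/823).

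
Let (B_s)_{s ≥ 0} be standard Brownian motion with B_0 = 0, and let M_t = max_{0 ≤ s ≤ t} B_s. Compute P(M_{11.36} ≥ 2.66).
P(M_{11.36} ≥ 2.66) = 2·P(B_{11.36} ≥ 2.66) = 2(1 − Φ(2.66/√11.36)) ≈ 0.4300

By the reflection principle for Brownian motion, P(M_t ≥ a) = 2 · P(B_t ≥ a) for a ≥ 0. Since B_t ~ N(0, t), P(B_t ≥ 2.66) = 1 − Φ(2.66/√t) = 1 − Φ(2.66/√11.36) = 1 − Φ(0.7892). So
  P(M_{11.36} ≥ 2.66) = 2(1 − Φ(0.7892)) ≈ 0.4300.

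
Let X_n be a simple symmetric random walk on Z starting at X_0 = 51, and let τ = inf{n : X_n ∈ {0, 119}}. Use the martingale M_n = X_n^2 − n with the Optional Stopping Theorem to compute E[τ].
E[τ] = 3468

M_n = X_n^2 − n is a martingale (since E[X_{n+1}^2 | F_n] = X_n^2 + 1). By OST (τ has finite mean in a bounded region), E[M_τ] = E[M_0] = X_0^2 − 0 = 51^2 = 2601. Also E[M_τ] = E[X_τ^2] − E[τ]. The walk exits at 0 or 119, with P(hit 119 first) = 51/119, so E[X_τ^2] = 119^2 · 51/119 + 0 = 6069. Thus E[τ] = E[X_τ^2] − E[M_τ] = 6069 − 2601 = 3468 = 51(119 − 51) = 3468.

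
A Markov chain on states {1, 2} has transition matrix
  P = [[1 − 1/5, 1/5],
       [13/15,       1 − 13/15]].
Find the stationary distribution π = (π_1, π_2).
π_1 = 13/16, π_2 = 3/16

Solve πP = π with π_1 + π_2 = 1. From πP = π: π_1 · (1 − 1/5) + π_2 · 13/15 = π_1 ⇒ π_2 · 13/15 = π_1 · 1/5 ⇒ π_2/π_1 = (1/5)/(13/15) = 3/13. Together with π_1 + π_2 = 1:
  π_1 = (13/15)/(1/5 + 13/15) = (13/15)/(16/15) = 13/16,
  π_2 = (1/5)/(1/5 + 13/15) = (1/5)/(16/15) = 3/16.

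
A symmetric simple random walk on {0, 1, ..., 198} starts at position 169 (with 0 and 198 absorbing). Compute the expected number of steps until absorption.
E[τ | X_0 = 169] = 4901

Let v_k = E[τ | X_0 = k]. Boundary: v_0 = v_198 = 0. Recurrence: v_k = 1 + (v_{k-1} + v_{k+1})/2 for 1 ≤ k ≤ 197. The particular solution to v_k − (v_{k-1} + v_{k+1})/2 = 1 is v_k = −k^2. Adding homogeneous solution A + B k and matching boundaries gives v_k = k (198 − k). Substituting k = 169: v_169 = 169 · 29 = 4901.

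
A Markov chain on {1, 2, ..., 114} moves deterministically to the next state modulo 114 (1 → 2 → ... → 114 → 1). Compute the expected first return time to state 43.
E[T_43 | X_0 = 43] = 114

The chain cycles deterministically, so starting at state 43 it returns in exactly 114 steps. Equivalently, the stationary distribution is uniform π_j = 1/114 for every state j, so by Kac's formula E[T_43] = 1/π_43 = 114.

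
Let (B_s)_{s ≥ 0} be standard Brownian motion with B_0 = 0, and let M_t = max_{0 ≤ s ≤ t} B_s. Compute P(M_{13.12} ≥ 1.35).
P(M_{13.12} ≥ 1.35) = 2·P(B_{13.12} ≥ 1.35) = 2(1 − Φ(1.35/√13.12)) ≈ 0.7094

By the reflection principle for Brownian motion, P(M_t ≥ a) = 2 · P(B_t ≥ a) for a ≥ 0. Since B_t ~ N(0, t), P(B_t ≥ 1.35) = 1 − Φ(1.35/√t) = 1 − Φ(1.35/√13.12) = 1 − Φ(0.3727). So
  P(M_{13.12} ≥ 1.35) = 2(1 − Φ(0.3727)) ≈ 0.7094.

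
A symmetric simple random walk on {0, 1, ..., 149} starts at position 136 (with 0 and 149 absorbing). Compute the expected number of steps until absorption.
E[τ | X_0 = 136] = 1768

Let v_k = E[τ | X_0 = k]. Boundary: v_0 = v_149 = 0. Recurrence: v_k = 1 + (v_{k-1} + v_{k+1})/2 for 1 ≤ k ≤ 148. The particular solution to v_k − (v_{k-1} + v_{k+1})/2 = 1 is v_k = −k^2. Adding homogeneous solution A + B k and matching boundaries gives v_k = k (149 − k). Substituting k = 136: v_136 = 136 · 13 = 1768.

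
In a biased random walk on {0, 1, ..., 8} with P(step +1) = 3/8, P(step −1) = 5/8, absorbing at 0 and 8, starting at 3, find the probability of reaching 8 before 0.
P(hit 8 before 0) = (1 − (5/3)^3) / (1 − (5/3)^8) = 11907/192032

Let u_k denote P(reach 8 before 0 | start at k). Boundary: u_0 = 0, u_8 = 1. Recurrence: u_k = 3/8·u_{k+1} + 5/8·u_{k-1} for 1 ≤ k ≤ 7. Try u_k = A + B·r^k with r = q/p = (5/8)/(3/8) = 5/3. Substitution satisfies the recurrence; boundary conditions give:
  u_k = (1 − r^k) / (1 − r^N) = (1 − (5/3)^3) / (1 − (5/3)^8) = 11907/192032.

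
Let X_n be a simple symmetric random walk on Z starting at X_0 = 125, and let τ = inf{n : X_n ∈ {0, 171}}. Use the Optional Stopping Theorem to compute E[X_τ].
E[X_τ] = 125

X_n is a martingale and τ is a bounded-mean stopping time (indeed τ is finite a.s. with bounded expectation since the walk is in a bounded region). By the OST, E[X_τ] = E[X_0] = 125. Equivalently: E[X_τ] = 171 · P(hit 171 first) + 0 · P(hit 0 first) = 171 · (125/171) = 125.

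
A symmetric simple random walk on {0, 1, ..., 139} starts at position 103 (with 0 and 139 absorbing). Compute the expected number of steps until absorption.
E[τ | X_0 = 103] = 3708

Let v_k = E[τ | X_0 = k]. Boundary: v_0 = v_139 = 0. Recurrence: v_k = 1 + (v_{k-1} + v_{k+1})/2 for 1 ≤ k ≤ 138. The particular solution to v_k − (v_{k-1} + v_{k+1})/2 = 1 is v_k = −k^2. Adding homogeneous solution A + B k and matching boundaries gives v_k = k (139 − k). Substituting k = 103: v_103 = 103 · 36 = 3708.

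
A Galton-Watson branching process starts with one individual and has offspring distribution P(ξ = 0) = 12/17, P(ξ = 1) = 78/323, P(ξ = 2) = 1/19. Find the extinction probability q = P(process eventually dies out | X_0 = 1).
q = 1

Mean offspring μ = 0·12/17 + 1·78/323 + 2·1/19 = 112/323 ≤ 1. For μ ≤ 1 with offspring not concentrated at 1, the Galton-Watson process goes extinct almost surely, so q = 1.
(Algebraic check: The pgf is f(s) = 12/17 + 78/323·s + 1/19·s². The extinction probability q is the smallest fixed point of f in [0, 1]. Setting s = f(s):
  1/19·s² + (78/323 − 1)·s + 12/17 = 0
  1/19·s² − (12/17 + 1/19)·s + 12/17 = 0
which factors as (s − 1)·(1/19·s − 12/17) = 0, giving roots s = 1 and s = (12/17)/(1/19) = 228/17. Since 228/17 ≥ 1, the smallest root in [0, 1] is s = 1.)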